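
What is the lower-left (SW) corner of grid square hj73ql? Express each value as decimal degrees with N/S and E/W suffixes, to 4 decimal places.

3.4583° N, 24.6667° W

Field H=7, J=9: +7·20° lon, +9·10° lat → SW at lon -40°, lat 0°.
Square 7, 3: +7·2° lon, +3·1° lat → SW at lon -26°, lat 3°.
Subsquare q=16, l=11: +16·0.0833333° lon, +11·0.0416667° lat → SW at lon -24.6667°, lat 3.45833°.
latitude 3.4583° N, longitude 24.6667° W.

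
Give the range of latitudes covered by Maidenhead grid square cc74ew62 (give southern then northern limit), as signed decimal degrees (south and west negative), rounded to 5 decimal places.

-65.07500, -65.07083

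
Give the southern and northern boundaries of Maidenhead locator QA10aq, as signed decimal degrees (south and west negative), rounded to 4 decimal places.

-89.3333, -89.2917

Field Q=16, A=0: +16·20° lon, +0·10° lat → SW at lon 140°, lat -90°.
Square 1, 0: +1·2° lon, +0·1° lat → SW at lon 142°, lat -90°.
Subsquare a=0, q=16: +0·0.0833333° lon, +16·0.0416667° lat → SW at lon 142°, lat -89.3333°.
Cell spans 0.0833333° lon × 0.0416667° lat.
south -89.3333, north -89.2917.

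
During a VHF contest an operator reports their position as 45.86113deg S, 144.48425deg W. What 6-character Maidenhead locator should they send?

Offset from 180°W / 90°S: lon 35.5157°, lat 44.1389°.
Field: lon ⌊35.5157/20⌋ = 1 → B; lat ⌊44.1389/10⌋ = 4 → E.
Square: lon ⌊15.5157/2⌋ = 7; lat ⌊4.1389/1⌋ = 4.
Subsquare: lon ⌊1.5157/0.0833333⌋ = 18 → s; lat ⌊0.1389/0.0416667⌋ = 3 → d.

BE74sd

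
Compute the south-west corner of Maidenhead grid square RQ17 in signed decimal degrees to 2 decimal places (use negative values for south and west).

77.00, 162.00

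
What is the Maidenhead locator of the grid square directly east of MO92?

NO02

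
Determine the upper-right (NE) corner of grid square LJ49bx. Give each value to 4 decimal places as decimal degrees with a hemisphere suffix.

10.0000° N, 48.1667° E

Field L=11, J=9: +11·20° lon, +9·10° lat → SW at lon 40°, lat 0°.
Square 4, 9: +4·2° lon, +9·1° lat → SW at lon 48°, lat 9°.
Subsquare b=1, x=23: +1·0.0833333° lon, +23·0.0416667° lat → SW at lon 48.0833°, lat 9.95833°.
Cell spans 0.0833333° lon × 0.0416667° lat. NE corner is SW corner plus one full cell.
latitude 10.0000° N, longitude 48.1667° E.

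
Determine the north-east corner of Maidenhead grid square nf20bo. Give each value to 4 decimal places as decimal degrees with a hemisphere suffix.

39.3750° S, 84.1667° E

Field N=13, F=5: +13·20° lon, +5·10° lat → SW at lon 80°, lat -40°.
Square 2, 0: +2·2° lon, +0·1° lat → SW at lon 84°, lat -40°.
Subsquare b=1, o=14: +1·0.0833333° lon, +14·0.0416667° lat → SW at lon 84.0833°, lat -39.4167°.
Cell spans 0.0833333° lon × 0.0416667° lat. NE corner is SW corner plus one full cell.
latitude 39.3750° S, longitude 84.1667° E.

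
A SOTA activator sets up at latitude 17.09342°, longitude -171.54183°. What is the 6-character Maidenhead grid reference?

Offset from 180°W / 90°S: lon 8.4582°, lat 107.0934°.
Field: 8.4582/20 → 0 → A, 107.0934/10 → 10 → K; chars AK.
Square: 8.4582/2 → 4, 7.0934/1 → 7; chars 47.
Subsquare: 0.4582/0.0833333 → 5 → f, 0.0934/0.0416667 → 2 → c; chars fc.

AK47fc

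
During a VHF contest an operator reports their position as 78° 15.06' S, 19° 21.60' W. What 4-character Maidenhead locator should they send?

IB01

Shift to the Maidenhead origin (180°W, 90°S): lon 160.64, lat 11.75.
Field: 160.64/20 → 8 → I, 11.75/10 → 1 → B; chars IB.
Square: 0.64/2 → 0, 1.75/1 → 1; chars 01.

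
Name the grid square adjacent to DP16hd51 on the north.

DP16hd52

Latitude extended square 1; +1 → 2.
The longitude characters are unchanged.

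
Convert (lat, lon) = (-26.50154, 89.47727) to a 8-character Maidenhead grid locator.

Offset from 180°W / 90°S: lon 269.47727°, lat 63.49846°.
Field: lon ⌊269.47727/20⌋ = 13 → N; lat ⌊63.49846/10⌋ = 6 → G.
Square: lon ⌊9.47727/2⌋ = 4; lat ⌊3.49846/1⌋ = 3.
Subsquare: lon ⌊1.47727/0.0833333⌋ = 17 → r; lat ⌊0.49846/0.0416667⌋ = 11 → l.
Extended square: lon ⌊0.06060/0.00833333⌋ = 7; lat ⌊0.04013/0.00416667⌋ = 9.

NG43rl79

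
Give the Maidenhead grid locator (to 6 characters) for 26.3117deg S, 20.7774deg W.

Offset from 180°W / 90°S: lon 159.2226°, lat 63.6883°.
Field: 159.2226/20 → 7 → H, 63.6883/10 → 6 → G; chars HG.
Square: 19.2226/2 → 9, 3.6883/1 → 3; chars 93.
Subsquare: 1.2226/0.0833333 → 14 → o, 0.6883/0.0416667 → 16 → q; chars oq.

HG93oq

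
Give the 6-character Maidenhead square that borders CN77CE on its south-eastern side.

Longitude subsquare c = 2; +1 → 3 = d.
Latitude subsquare e = 4; −1 → 3 = d.

CN77dd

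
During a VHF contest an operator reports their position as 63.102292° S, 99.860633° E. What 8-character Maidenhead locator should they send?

NC96wv35

Add 180° to longitude and 90° to latitude: 279.86063, 26.89771.
Field (20°×10°, letters A–R): 279.86063/20 → 13 → N, 26.89771/10 → 2 → C; chars NC.
Square (2°×1°, digits 0–9): 19.86063/2 → 9, 6.89771/1 → 6; chars 96.
Subsquare (5′×2.5′, letters a–x): 1.86063/0.0833333 → 22 → w, 0.89771/0.0416667 → 21 → v; chars wv.
Extended square (30″×15″, digits 0–9): 0.02730/0.00833333 → 3, 0.02271/0.00416667 → 5; chars 35.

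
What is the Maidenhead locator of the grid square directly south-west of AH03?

RH92

Longitude square 0; −1 → -1, wraps to 9, carry into field.
Longitude field A = 0; −1 → -1, wraps to 17 = R, wrapping around the antimeridian.
Latitude square 3; −1 → 2.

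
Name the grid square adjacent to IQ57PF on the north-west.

IQ57og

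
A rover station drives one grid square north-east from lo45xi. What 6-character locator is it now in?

Longitude subsquare x = 23; +1 → 24, wraps to 0 = a, carry into square.
Longitude square 4; +1 → 5.
Latitude subsquare i = 8; +1 → 9 = j.

LO55aj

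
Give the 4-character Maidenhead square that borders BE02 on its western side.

Longitude square 0; −1 → -1, wraps to 9, carry into field.
Longitude field B = 1; −1 → 0 = A.
The latitude characters are unchanged.

AE92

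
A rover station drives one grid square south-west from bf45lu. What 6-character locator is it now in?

BF45kt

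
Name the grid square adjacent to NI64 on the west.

NI54

Longitude square 6; −1 → 5.
The latitude characters are unchanged.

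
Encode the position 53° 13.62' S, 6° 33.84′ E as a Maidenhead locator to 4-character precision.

Add 180° to longitude and 90° to latitude: 186.56, 36.77.
Field (20°×10°, letters A–R): lon ⌊186.56/20⌋ = 9 → J; lat ⌊36.77/10⌋ = 3 → D.
Square (2°×1°, digits 0–9): lon ⌊6.56/2⌋ = 3; lat ⌊6.77/1⌋ = 6.

JD36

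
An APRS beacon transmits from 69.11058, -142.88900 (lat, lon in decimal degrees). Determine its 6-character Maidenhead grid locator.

Add 180° to longitude and 90° to latitude: 37.1110, 159.1106.
Field (20°×10°, letters A–R): 37.1110/20 → 1 → B, 159.1106/10 → 15 → P; chars BP.
Square (2°×1°, digits 0–9): 17.1110/2 → 8, 9.1106/1 → 9; chars 89.
Subsquare (5′×2.5′, letters a–x): 1.1110/0.0833333 → 13 → n, 0.1106/0.0416667 → 2 → c; chars nc.

BP89nc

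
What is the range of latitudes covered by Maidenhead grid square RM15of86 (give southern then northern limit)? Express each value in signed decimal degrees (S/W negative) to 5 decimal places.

35.23333, 35.23750

Field R=17, M=12: +17·20° lon, +12·10° lat → SW at lon 160°, lat 30°.
Square 1, 5: +1·2° lon, +5·1° lat → SW at lon 162°, lat 35°.
Subsquare o=14, f=5: +14·0.0833333° lon, +5·0.0416667° lat → SW at lon 163.167°, lat 35.2083°.
Extended square 8, 6: +8·0.00833333° lon, +6·0.00416667° lat → SW at lon 163.233°, lat 35.2333°.
Cell spans 0.00833333° lon × 0.00416667° lat.
south 35.23333, north 35.23750.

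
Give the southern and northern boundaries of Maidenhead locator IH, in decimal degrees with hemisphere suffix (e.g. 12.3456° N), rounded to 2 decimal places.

20.00° S, 10.00° S

Field I=8, H=7: +8·20° lon, +7·10° lat → SW at lon -20°, lat -20°.
Cell spans 20° lon × 10° lat.
south 20.00° S, north 10.00° S.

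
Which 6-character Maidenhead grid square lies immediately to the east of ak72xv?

AK82av

Longitude subsquare x = 23; +1 → 24, wraps to 0 = a, carry into square.
Longitude square 7; +1 → 8.
The latitude characters are unchanged.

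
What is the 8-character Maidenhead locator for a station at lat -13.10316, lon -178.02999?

AH06xv65

Shift to the Maidenhead origin (180°W, 90°S): lon 1.97001, lat 76.89684.
Field: 1.97001/20 → 0 → A, 76.89684/10 → 7 → H; chars AH.
Square: 1.97001/2 → 0, 6.89684/1 → 6; chars 06.
Subsquare: 1.97001/0.0833333 → 23 → x, 0.89684/0.0416667 → 21 → v; chars xv.
Extended square: 0.05334/0.00833333 → 6, 0.02184/0.00416667 → 5; chars 65.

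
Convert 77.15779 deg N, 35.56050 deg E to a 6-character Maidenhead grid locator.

KQ77sd

Offset from 180°W / 90°S: lon 215.5605°, lat 167.1578°.
Field: 215.5605/20 → 10 → K, 167.1578/10 → 16 → Q; chars KQ.
Square: 15.5605/2 → 7, 7.1578/1 → 7; chars 77.
Subsquare: 1.5605/0.0833333 → 18 → s, 0.1578/0.0416667 → 3 → d; chars sd.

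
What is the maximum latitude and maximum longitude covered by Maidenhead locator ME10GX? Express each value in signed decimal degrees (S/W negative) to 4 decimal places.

-49.0000, 62.5833

Field M=12, E=4: +12·20° lon, +4·10° lat → SW at lon 60°, lat -50°.
Square 1, 0: +1·2° lon, +0·1° lat → SW at lon 62°, lat -50°.
Subsquare g=6, x=23: +6·0.0833333° lon, +23·0.0416667° lat → SW at lon 62.5°, lat -49.0417°.
Cell spans 0.0833333° lon × 0.0416667° lat. NE corner is SW corner plus one full cell.
latitude -49.0000, longitude 62.5833.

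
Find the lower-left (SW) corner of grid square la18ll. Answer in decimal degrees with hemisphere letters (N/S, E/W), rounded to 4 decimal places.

81.5417° S, 42.9167° E

Field L=11, A=0: +11·20° lon, +0·10° lat → SW at lon 40°, lat -90°.
Square 1, 8: +1·2° lon, +8·1° lat → SW at lon 42°, lat -82°.
Subsquare l=11, l=11: +11·0.0833333° lon, +11·0.0416667° lat → SW at lon 42.9167°, lat -81.5417°.
latitude 81.5417° S, longitude 42.9167° E.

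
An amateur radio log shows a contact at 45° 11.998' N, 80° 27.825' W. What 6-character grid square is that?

EN95se

Add 180° to longitude and 90° to latitude: 99.5362, 135.2000.
Field: 99.5362/20 → 4 → E, 135.2000/10 → 13 → N; chars EN.
Square: 19.5362/2 → 9, 5.2000/1 → 5; chars 95.
Subsquare: 1.5362/0.0833333 → 18 → s, 0.2000/0.0416667 → 4 → e; chars se.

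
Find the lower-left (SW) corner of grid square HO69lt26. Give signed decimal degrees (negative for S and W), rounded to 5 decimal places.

Field H=7, O=14: +7·20° lon, +14·10° lat → SW at lon -40°, lat 50°.
Square 6, 9: +6·2° lon, +9·1° lat → SW at lon -28°, lat 59°.
Subsquare l=11, t=19: +11·0.0833333° lon, +19·0.0416667° lat → SW at lon -27.0833°, lat 59.7917°.
Extended square 2, 6: +2·0.00833333° lon, +6·0.00416667° lat → SW at lon -27.0667°, lat 59.8167°.
latitude 59.81667, longitude -27.06667.

59.81667, -27.06667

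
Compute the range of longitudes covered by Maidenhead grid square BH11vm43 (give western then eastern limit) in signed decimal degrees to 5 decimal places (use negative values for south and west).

Field B=1, H=7: +1·20° lon, +7·10° lat → SW at lon -160°, lat -20°.
Square 1, 1: +1·2° lon, +1·1° lat → SW at lon -158°, lat -19°.
Subsquare v=21, m=12: +21·0.0833333° lon, +12·0.0416667° lat → SW at lon -156.25°, lat -18.5°.
Extended square 4, 3: +4·0.00833333° lon, +3·0.00416667° lat → SW at lon -156.217°, lat -18.4875°.
Cell spans 0.00833333° lon × 0.00416667° lat.
west -156.21667, east -156.20833.

-156.21667, -156.20833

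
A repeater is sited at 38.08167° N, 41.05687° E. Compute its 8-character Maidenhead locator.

LM08mb69

Shift to the Maidenhead origin (180°W, 90°S): lon 221.05687, lat 128.08167.
Field (20°×10°, letters A–R): lon ⌊221.05687/20⌋ = 11 → L; lat ⌊128.08167/10⌋ = 12 → M.
Square (2°×1°, digits 0–9): lon ⌊1.05687/2⌋ = 0; lat ⌊8.08167/1⌋ = 8.
Subsquare (5′×2.5′, letters a–x): lon ⌊1.05687/0.0833333⌋ = 12 → m; lat ⌊0.08167/0.0416667⌋ = 1 → b.
Extended square (30″×15″, digits 0–9): lon ⌊0.05687/0.00833333⌋ = 6; lat ⌊0.04000/0.00416667⌋ = 9.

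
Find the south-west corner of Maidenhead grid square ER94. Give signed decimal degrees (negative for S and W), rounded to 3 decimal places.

84.000, -82.000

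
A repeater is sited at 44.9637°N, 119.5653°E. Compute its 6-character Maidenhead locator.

Add 180° to longitude and 90° to latitude: 299.5653, 134.9637.
Field (20°×10°, letters A–R): lon ⌊299.5653/20⌋ = 14 → O; lat ⌊134.9637/10⌋ = 13 → N.
Square (2°×1°, digits 0–9): lon ⌊19.5653/2⌋ = 9; lat ⌊4.9637/1⌋ = 4.
Subsquare (5′×2.5′, letters a–x): lon ⌊1.5653/0.0833333⌋ = 18 → s; lat ⌊0.9637/0.0416667⌋ = 23 → x.

ON94sx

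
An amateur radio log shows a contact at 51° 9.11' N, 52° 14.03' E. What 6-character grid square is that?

LO61cd

Add 180° to longitude and 90° to latitude: 232.2338, 141.1518.
Field: lon ⌊232.2338/20⌋ = 11 → L; lat ⌊141.1518/10⌋ = 14 → O.
Square: lon ⌊12.2338/2⌋ = 6; lat ⌊1.1518/1⌋ = 1.
Subsquare: lon ⌊0.2338/0.0833333⌋ = 2 → c; lat ⌊0.1518/0.0416667⌋ = 3 → d.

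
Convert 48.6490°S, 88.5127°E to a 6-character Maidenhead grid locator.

NE41gi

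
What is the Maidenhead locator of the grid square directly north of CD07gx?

CD08ga

Latitude subsquare x = 23; +1 → 24, wraps to 0 = a, carry into square.
Latitude square 7; +1 → 8.
The longitude characters are unchanged.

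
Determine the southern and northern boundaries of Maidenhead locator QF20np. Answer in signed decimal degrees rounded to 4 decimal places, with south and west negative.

Field Q=16, F=5: +16·20° lon, +5·10° lat → SW at lon 140°, lat -40°.
Square 2, 0: +2·2° lon, +0·1° lat → SW at lon 144°, lat -40°.
Subsquare n=13, p=15: +13·0.0833333° lon, +15·0.0416667° lat → SW at lon 145.083°, lat -39.375°.
Cell spans 0.0833333° lon × 0.0416667° lat.
south -39.3750, north -39.3333.

-39.3750, -39.3333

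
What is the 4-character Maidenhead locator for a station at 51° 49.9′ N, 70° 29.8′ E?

MO51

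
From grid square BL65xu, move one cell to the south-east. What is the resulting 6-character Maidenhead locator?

Longitude subsquare x = 23; +1 → 24, wraps to 0 = a, carry into square.
Longitude square 6; +1 → 7.
Latitude subsquare u = 20; −1 → 19 = t.

BL75at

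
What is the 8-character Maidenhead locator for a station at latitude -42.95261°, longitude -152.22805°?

Add 180° to longitude and 90° to latitude: 27.77195, 47.04739.
Field: lon ⌊27.77195/20⌋ = 1 → B; lat ⌊47.04739/10⌋ = 4 → E.
Square: lon ⌊7.77195/2⌋ = 3; lat ⌊7.04739/1⌋ = 7.
Subsquare: lon ⌊1.77195/0.0833333⌋ = 21 → v; lat ⌊0.04739/0.0416667⌋ = 1 → b.
Extended square: lon ⌊0.02195/0.00833333⌋ = 2; lat ⌊0.00572/0.00416667⌋ = 1.

BE37vb21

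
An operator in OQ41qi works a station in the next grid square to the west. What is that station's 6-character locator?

Longitude subsquare q = 16; −1 → 15 = p.
The latitude characters are unchanged.

OQ41pi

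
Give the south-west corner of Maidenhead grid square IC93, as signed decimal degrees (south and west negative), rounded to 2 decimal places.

-67.00, -2.00

Field I=8, C=2: +8·20° lon, +2·10° lat → SW at lon -20°, lat -70°.
Square 9, 3: +9·2° lon, +3·1° lat → SW at lon -2°, lat -67°.
latitude -67.00, longitude -2.00.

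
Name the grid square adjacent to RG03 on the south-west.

Longitude square 0; −1 → -1, wraps to 9, carry into field.
Longitude field R = 17; −1 → 16 = Q.
Latitude square 3; −1 → 2.

QG92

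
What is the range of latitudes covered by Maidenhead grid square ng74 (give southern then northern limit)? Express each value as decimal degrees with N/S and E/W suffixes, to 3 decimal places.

Field N=13, G=6: +13·20° lon, +6·10° lat → SW at lon 80°, lat -30°.
Square 7, 4: +7·2° lon, +4·1° lat → SW at lon 94°, lat -26°.
Cell spans 2° lon × 1° lat.
south 26.000° S, north 25.000° S.

26.000° S, 25.000° S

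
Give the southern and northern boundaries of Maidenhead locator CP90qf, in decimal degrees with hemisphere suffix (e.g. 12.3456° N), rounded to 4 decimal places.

60.2083° N, 60.2500° N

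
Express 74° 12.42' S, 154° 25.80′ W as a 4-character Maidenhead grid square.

BB25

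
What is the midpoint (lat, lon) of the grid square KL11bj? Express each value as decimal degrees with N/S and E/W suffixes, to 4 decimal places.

Field K=10, L=11: +10·20° lon, +11·10° lat → SW at lon 20°, lat 20°.
Square 1, 1: +1·2° lon, +1·1° lat → SW at lon 22°, lat 21°.
Subsquare b=1, j=9: +1·0.0833333° lon, +9·0.0416667° lat → SW at lon 22.0833°, lat 21.375°.
Cell spans 0.0833333° lon × 0.0416667° lat. Centre is SW corner plus half of each.
latitude 21.3958° N, longitude 22.1250° E.

21.3958° N, 22.1250° E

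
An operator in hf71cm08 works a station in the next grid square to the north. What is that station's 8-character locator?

HF71cm09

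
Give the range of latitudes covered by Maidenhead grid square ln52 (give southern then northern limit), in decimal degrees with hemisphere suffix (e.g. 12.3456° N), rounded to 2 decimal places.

42.00° N, 43.00° N

Field L=11, N=13: +11·20° lon, +13·10° lat → SW at lon 40°, lat 40°.
Square 5, 2: +5·2° lon, +2·1° lat → SW at lon 50°, lat 42°.
Cell spans 2° lon × 1° lat.
south 42.00° N, north 43.00° N.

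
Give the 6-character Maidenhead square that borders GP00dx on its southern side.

Latitude subsquare x = 23; −1 → 22 = w.
The longitude characters are unchanged.

GP00dw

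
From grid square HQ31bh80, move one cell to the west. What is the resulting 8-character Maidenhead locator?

Longitude extended square 8; −1 → 7.
The latitude characters are unchanged.

HQ31bh70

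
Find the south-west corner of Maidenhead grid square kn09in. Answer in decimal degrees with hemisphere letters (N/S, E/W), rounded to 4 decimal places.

Field K=10, N=13: +10·20° lon, +13·10° lat → SW at lon 20°, lat 40°.
Square 0, 9: +0·2° lon, +9·1° lat → SW at lon 20°, lat 49°.
Subsquare i=8, n=13: +8·0.0833333° lon, +13·0.0416667° lat → SW at lon 20.6667°, lat 49.5417°.
latitude 49.5417° N, longitude 20.6667° E.

49.5417° N, 20.6667° E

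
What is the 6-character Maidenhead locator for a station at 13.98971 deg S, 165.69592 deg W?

AH76da

Add 180° to longitude and 90° to latitude: 14.3041, 76.0103.
Field: lon ⌊14.3041/20⌋ = 0 → A; lat ⌊76.0103/10⌋ = 7 → H.
Square: lon ⌊14.3041/2⌋ = 7; lat ⌊6.0103/1⌋ = 6.
Subsquare: lon ⌊0.3041/0.0833333⌋ = 3 → d; lat ⌊0.0103/0.0416667⌋ = 0 → a.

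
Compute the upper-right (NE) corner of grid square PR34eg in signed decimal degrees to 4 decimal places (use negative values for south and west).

84.2917, 126.4167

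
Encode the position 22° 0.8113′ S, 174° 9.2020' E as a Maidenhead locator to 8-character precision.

RG77bx86

Add 180° to longitude and 90° to latitude: 354.15337, 67.98648.
Field (20°×10°, letters A–R): 354.15337/20 → 17 → R, 67.98648/10 → 6 → G; chars RG.
Square (2°×1°, digits 0–9): 14.15337/2 → 7, 7.98648/1 → 7; chars 77.
Subsquare (5′×2.5′, letters a–x): 0.15337/0.0833333 → 1 → b, 0.98648/0.0416667 → 23 → x; chars bx.
Extended square (30″×15″, digits 0–9): 0.07003/0.00833333 → 8, 0.02815/0.00416667 → 6; chars 86.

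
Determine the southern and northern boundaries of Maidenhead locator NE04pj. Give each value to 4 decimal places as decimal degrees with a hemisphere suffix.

Field N=13, E=4: +13·20° lon, +4·10° lat → SW at lon 80°, lat -50°.
Square 0, 4: +0·2° lon, +4·1° lat → SW at lon 80°, lat -46°.
Subsquare p=15, j=9: +15·0.0833333° lon, +9·0.0416667° lat → SW at lon 81.25°, lat -45.625°.
Cell spans 0.0833333° lon × 0.0416667° lat.
south 45.6250° S, north 45.5833° S.

45.6250° S, 45.5833° S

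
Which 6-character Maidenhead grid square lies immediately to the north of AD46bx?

AD47ba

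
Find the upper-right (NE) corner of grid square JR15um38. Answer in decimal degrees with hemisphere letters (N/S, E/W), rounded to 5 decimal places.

85.53750° N, 3.70000° E

Field J=9, R=17: +9·20° lon, +17·10° lat → SW at lon 0°, lat 80°.
Square 1, 5: +1·2° lon, +5·1° lat → SW at lon 2°, lat 85°.
Subsquare u=20, m=12: +20·0.0833333° lon, +12·0.0416667° lat → SW at lon 3.66667°, lat 85.5°.
Extended square 3, 8: +3·0.00833333° lon, +8·0.00416667° lat → SW at lon 3.69167°, lat 85.5333°.
Cell spans 0.00833333° lon × 0.00416667° lat. NE corner is SW corner plus one full cell.
latitude 85.53750° N, longitude 3.70000° E.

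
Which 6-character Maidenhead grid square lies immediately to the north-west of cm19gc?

CM19fd

Longitude subsquare g = 6; −1 → 5 = f.
Latitude subsquare c = 2; +1 → 3 = d.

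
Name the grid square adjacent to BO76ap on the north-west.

Longitude subsquare a = 0; −1 → -1, wraps to 23 = x, carry into square.
Longitude square 7; −1 → 6.
Latitude subsquare p = 15; +1 → 16 = q.

BO66xq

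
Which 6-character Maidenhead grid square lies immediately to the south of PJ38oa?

PJ37ox

Latitude subsquare a = 0; −1 → -1, wraps to 23 = x, carry into square.
Latitude square 8; −1 → 7.
The longitude characters are unchanged.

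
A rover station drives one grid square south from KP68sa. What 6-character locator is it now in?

Latitude subsquare a = 0; −1 → -1, wraps to 23 = x, carry into square.
Latitude square 8; −1 → 7.
The longitude characters are unchanged.

KP67sx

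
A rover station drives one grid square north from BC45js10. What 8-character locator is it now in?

BC45js11

Latitude extended square 0; +1 → 1.
The longitude characters are unchanged.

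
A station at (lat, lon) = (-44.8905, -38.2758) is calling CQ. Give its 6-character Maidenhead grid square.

HE05uc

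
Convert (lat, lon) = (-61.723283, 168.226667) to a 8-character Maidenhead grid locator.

Add 180° to longitude and 90° to latitude: 348.22667, 28.27672.
Field (20°×10°, letters A–R): 348.22667/20 → 17 → R, 28.27672/10 → 2 → C; chars RC.
Square (2°×1°, digits 0–9): 8.22667/2 → 4, 8.27672/1 → 8; chars 48.
Subsquare (5′×2.5′, letters a–x): 0.22667/0.0833333 → 2 → c, 0.27672/0.0416667 → 6 → g; chars cg.
Extended square (30″×15″, digits 0–9): 0.06000/0.00833333 → 7, 0.02672/0.00416667 → 6; chars 76.

RC48cg76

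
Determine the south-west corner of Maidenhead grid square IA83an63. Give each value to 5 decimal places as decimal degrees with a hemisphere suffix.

86.44583° S, 3.95000° W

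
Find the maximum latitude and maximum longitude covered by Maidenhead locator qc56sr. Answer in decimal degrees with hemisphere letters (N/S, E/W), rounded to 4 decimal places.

63.2500° S, 151.5833° E

Field Q=16, C=2: +16·20° lon, +2·10° lat → SW at lon 140°, lat -70°.
Square 5, 6: +5·2° lon, +6·1° lat → SW at lon 150°, lat -64°.
Subsquare s=18, r=17: +18·0.0833333° lon, +17·0.0416667° lat → SW at lon 151.5°, lat -63.2917°.
Cell spans 0.0833333° lon × 0.0416667° lat. NE corner is SW corner plus one full cell.
latitude 63.2500° S, longitude 151.5833° E.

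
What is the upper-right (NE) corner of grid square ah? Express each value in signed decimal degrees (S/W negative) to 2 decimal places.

Field A=0, H=7: +0·20° lon, +7·10° lat → SW at lon -180°, lat -20°.
Cell spans 20° lon × 10° lat. NE corner is SW corner plus one full cell.
latitude -10.00, longitude -160.00.

-10.00, -160.00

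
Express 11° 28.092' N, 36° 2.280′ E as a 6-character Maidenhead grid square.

Add 180° to longitude and 90° to latitude: 216.0380, 101.4682.
Field (20°×10°, letters A–R): lon ⌊216.0380/20⌋ = 10 → K; lat ⌊101.4682/10⌋ = 10 → K.
Square (2°×1°, digits 0–9): lon ⌊16.0380/2⌋ = 8; lat ⌊1.4682/1⌋ = 1.
Subsquare (5′×2.5′, letters a–x): lon ⌊0.0380/0.0833333⌋ = 0 → a; lat ⌊0.4682/0.0416667⌋ = 11 → l.

KK81al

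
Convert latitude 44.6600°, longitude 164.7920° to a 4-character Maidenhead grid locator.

RN24

Shift to the Maidenhead origin (180°W, 90°S): lon 344.79, lat 134.66.
Field: lon ⌊344.79/20⌋ = 17 → R; lat ⌊134.66/10⌋ = 13 → N.
Square: lon ⌊4.79/2⌋ = 2; lat ⌊4.66/1⌋ = 4.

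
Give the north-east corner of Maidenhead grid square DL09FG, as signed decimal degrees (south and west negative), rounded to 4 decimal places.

Field D=3, L=11: +3·20° lon, +11·10° lat → SW at lon -120°, lat 20°.
Square 0, 9: +0·2° lon, +9·1° lat → SW at lon -120°, lat 29°.
Subsquare f=5, g=6: +5·0.0833333° lon, +6·0.0416667° lat → SW at lon -119.583°, lat 29.25°.
Cell spans 0.0833333° lon × 0.0416667° lat. NE corner is SW corner plus one full cell.
latitude 29.2917, longitude -119.5000.

29.2917, -119.5000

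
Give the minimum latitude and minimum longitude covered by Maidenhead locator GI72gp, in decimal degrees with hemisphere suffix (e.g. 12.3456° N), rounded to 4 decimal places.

Field G=6, I=8: +6·20° lon, +8·10° lat → SW at lon -60°, lat -10°.
Square 7, 2: +7·2° lon, +2·1° lat → SW at lon -46°, lat -8°.
Subsquare g=6, p=15: +6·0.0833333° lon, +15·0.0416667° lat → SW at lon -45.5°, lat -7.375°.
latitude 7.3750° S, longitude 45.5000° W.

7.3750° S, 45.5000° W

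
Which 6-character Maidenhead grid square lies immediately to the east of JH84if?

JH84jf

Longitude subsquare i = 8; +1 → 9 = j.
The latitude characters are unchanged.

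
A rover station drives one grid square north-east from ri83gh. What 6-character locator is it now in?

RI83hi

Longitude subsquare g = 6; +1 → 7 = h.
Latitude subsquare h = 7; +1 → 8 = i.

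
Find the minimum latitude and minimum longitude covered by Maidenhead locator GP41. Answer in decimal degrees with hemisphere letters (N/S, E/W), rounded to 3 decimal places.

61.000° N, 52.000° W

Field G=6, P=15: +6·20° lon, +15·10° lat → SW at lon -60°, lat 60°.
Square 4, 1: +4·2° lon, +1·1° lat → SW at lon -52°, lat 61°.
latitude 61.000° N, longitude 52.000° W.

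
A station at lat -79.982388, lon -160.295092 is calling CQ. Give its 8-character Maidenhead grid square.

Shift to the Maidenhead origin (180°W, 90°S): lon 19.70491, lat 10.01761.
Field (20°×10°, letters A–R): lon ⌊19.70491/20⌋ = 0 → A; lat ⌊10.01761/10⌋ = 1 → B.
Square (2°×1°, digits 0–9): lon ⌊19.70491/2⌋ = 9; lat ⌊0.01761/1⌋ = 0.
Subsquare (5′×2.5′, letters a–x): lon ⌊1.70491/0.0833333⌋ = 20 → u; lat ⌊0.01761/0.0416667⌋ = 0 → a.
Extended square (30″×15″, digits 0–9): lon ⌊0.03824/0.00833333⌋ = 4; lat ⌊0.01761/0.00416667⌋ = 4.

AB90ua44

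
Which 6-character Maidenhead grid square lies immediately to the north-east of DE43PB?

DE43qc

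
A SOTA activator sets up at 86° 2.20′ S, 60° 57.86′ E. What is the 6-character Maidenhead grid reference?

MA03lx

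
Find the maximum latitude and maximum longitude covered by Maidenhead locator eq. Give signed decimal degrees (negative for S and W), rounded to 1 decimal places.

80.0, -80.0

Field E=4, Q=16: +4·20° lon, +16·10° lat → SW at lon -100°, lat 70°.
Cell spans 20° lon × 10° lat. NE corner is SW corner plus one full cell.
latitude 80.0, longitude -80.0.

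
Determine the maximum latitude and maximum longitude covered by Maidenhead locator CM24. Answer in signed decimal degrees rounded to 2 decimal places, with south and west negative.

35.00, -134.00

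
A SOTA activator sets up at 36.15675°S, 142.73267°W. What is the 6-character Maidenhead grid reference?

BF83pu

Offset from 180°W / 90°S: lon 37.2673°, lat 53.8432°.
Field (20°×10°, letters A–R): 37.2673/20 → 1 → B, 53.8432/10 → 5 → F; chars BF.
Square (2°×1°, digits 0–9): 17.2673/2 → 8, 3.8432/1 → 3; chars 83.
Subsquare (5′×2.5′, letters a–x): 1.2673/0.0833333 → 15 → p, 0.8432/0.0416667 → 20 → u; chars pu.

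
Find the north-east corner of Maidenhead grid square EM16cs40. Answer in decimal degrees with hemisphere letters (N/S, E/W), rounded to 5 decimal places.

Field E=4, M=12: +4·20° lon, +12·10° lat → SW at lon -100°, lat 30°.
Square 1, 6: +1·2° lon, +6·1° lat → SW at lon -98°, lat 36°.
Subsquare c=2, s=18: +2·0.0833333° lon, +18·0.0416667° lat → SW at lon -97.8333°, lat 36.75°.
Extended square 4, 0: +4·0.00833333° lon, +0·0.00416667° lat → SW at lon -97.8°, lat 36.75°.
Cell spans 0.00833333° lon × 0.00416667° lat. NE corner is SW corner plus one full cell.
latitude 36.75417° N, longitude 97.79167° W.

36.75417° N, 97.79167° W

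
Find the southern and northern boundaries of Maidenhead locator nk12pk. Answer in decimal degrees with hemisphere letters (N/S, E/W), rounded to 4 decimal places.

12.4167° N, 12.4583° N

Field N=13, K=10: +13·20° lon, +10·10° lat → SW at lon 80°, lat 10°.
Square 1, 2: +1·2° lon, +2·1° lat → SW at lon 82°, lat 12°.
Subsquare p=15, k=10: +15·0.0833333° lon, +10·0.0416667° lat → SW at lon 83.25°, lat 12.4167°.
Cell spans 0.0833333° lon × 0.0416667° lat.
south 12.4167° N, north 12.4583° N.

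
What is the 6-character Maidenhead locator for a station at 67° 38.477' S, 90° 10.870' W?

Add 180° to longitude and 90° to latitude: 89.8188, 22.3587.
Field: lon ⌊89.8188/20⌋ = 4 → E; lat ⌊22.3587/10⌋ = 2 → C.
Square: lon ⌊9.8188/2⌋ = 4; lat ⌊2.3587/1⌋ = 2.
Subsquare: lon ⌊1.8188/0.0833333⌋ = 21 → v; lat ⌊0.3587/0.0416667⌋ = 8 → i.

EC42vi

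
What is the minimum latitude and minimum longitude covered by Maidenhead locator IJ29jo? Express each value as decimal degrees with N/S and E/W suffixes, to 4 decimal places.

Field I=8, J=9: +8·20° lon, +9·10° lat → SW at lon -20°, lat 0°.
Square 2, 9: +2·2° lon, +9·1° lat → SW at lon -16°, lat 9°.
Subsquare j=9, o=14: +9·0.0833333° lon, +14·0.0416667° lat → SW at lon -15.25°, lat 9.58333°.
latitude 9.5833° N, longitude 15.2500° W.

9.5833° N, 15.2500° W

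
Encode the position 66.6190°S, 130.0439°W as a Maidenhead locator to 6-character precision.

Shift to the Maidenhead origin (180°W, 90°S): lon 49.9561, lat 23.3810.
Field: lon ⌊49.9561/20⌋ = 2 → C; lat ⌊23.3810/10⌋ = 2 → C.
Square: lon ⌊9.9561/2⌋ = 4; lat ⌊3.3810/1⌋ = 3.
Subsquare: lon ⌊1.9561/0.0833333⌋ = 23 → x; lat ⌊0.3810/0.0416667⌋ = 9 → j.

CC43xj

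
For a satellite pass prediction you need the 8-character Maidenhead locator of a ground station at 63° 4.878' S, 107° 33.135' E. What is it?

OC36sw60

Offset from 180°W / 90°S: lon 287.55225°, lat 26.91870°.
Field (20°×10°, letters A–R): lon ⌊287.55225/20⌋ = 14 → O; lat ⌊26.91870/10⌋ = 2 → C.
Square (2°×1°, digits 0–9): lon ⌊7.55225/2⌋ = 3; lat ⌊6.91870/1⌋ = 6.
Subsquare (5′×2.5′, letters a–x): lon ⌊1.55225/0.0833333⌋ = 18 → s; lat ⌊0.91870/0.0416667⌋ = 22 → w.
Extended square (30″×15″, digits 0–9): lon ⌊0.05225/0.00833333⌋ = 6; lat ⌊0.00203/0.00416667⌋ = 0.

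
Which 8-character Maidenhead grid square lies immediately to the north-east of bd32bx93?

BD32cx04

Longitude extended square 9; +1 → 10, wraps to 0, carry into subsquare.
Longitude subsquare b = 1; +1 → 2 = c.
Latitude extended square 3; +1 → 4.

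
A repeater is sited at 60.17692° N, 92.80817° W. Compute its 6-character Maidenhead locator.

Offset from 180°W / 90°S: lon 87.1918°, lat 150.1769°.
Field: 87.1918/20 → 4 → E, 150.1769/10 → 15 → P; chars EP.
Square: 7.1918/2 → 3, 0.1769/1 → 0; chars 30.
Subsquare: 1.1918/0.0833333 → 14 → o, 0.1769/0.0416667 → 4 → e; chars oe.

EP30oe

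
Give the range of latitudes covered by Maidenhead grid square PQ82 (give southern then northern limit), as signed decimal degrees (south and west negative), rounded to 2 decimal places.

72.00, 73.00

Field P=15, Q=16: +15·20° lon, +16·10° lat → SW at lon 120°, lat 70°.
Square 8, 2: +8·2° lon, +2·1° lat → SW at lon 136°, lat 72°.
Cell spans 2° lon × 1° lat.
south 72.00, north 73.00.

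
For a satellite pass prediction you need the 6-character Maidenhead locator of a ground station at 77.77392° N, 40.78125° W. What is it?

GQ97os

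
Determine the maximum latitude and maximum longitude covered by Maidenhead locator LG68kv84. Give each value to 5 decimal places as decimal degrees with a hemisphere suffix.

Field L=11, G=6: +11·20° lon, +6·10° lat → SW at lon 40°, lat -30°.
Square 6, 8: +6·2° lon, +8·1° lat → SW at lon 52°, lat -22°.
Subsquare k=10, v=21: +10·0.0833333° lon, +21·0.0416667° lat → SW at lon 52.8333°, lat -21.125°.
Extended square 8, 4: +8·0.00833333° lon, +4·0.00416667° lat → SW at lon 52.9°, lat -21.1083°.
Cell spans 0.00833333° lon × 0.00416667° lat. NE corner is SW corner plus one full cell.
latitude 21.10417° S, longitude 52.90833° E.

21.10417° S, 52.90833° E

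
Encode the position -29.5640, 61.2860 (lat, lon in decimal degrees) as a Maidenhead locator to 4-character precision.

Offset from 180°W / 90°S: lon 241.29°, lat 60.44°.
Field: lon ⌊241.29/20⌋ = 12 → M; lat ⌊60.44/10⌋ = 6 → G.
Square: lon ⌊1.29/2⌋ = 0; lat ⌊0.44/1⌋ = 0.

MG00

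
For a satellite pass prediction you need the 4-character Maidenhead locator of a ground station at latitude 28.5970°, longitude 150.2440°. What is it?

QL58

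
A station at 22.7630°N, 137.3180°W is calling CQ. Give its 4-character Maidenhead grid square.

Shift to the Maidenhead origin (180°W, 90°S): lon 42.68, lat 112.76.
Field: 42.68/20 → 2 → C, 112.76/10 → 11 → L; chars CL.
Square: 2.68/2 → 1, 2.76/1 → 2; chars 12.

CL12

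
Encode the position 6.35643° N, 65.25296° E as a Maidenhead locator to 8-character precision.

Add 180° to longitude and 90° to latitude: 245.25296, 96.35643.
Field (20°×10°, letters A–R): 245.25296/20 → 12 → M, 96.35643/10 → 9 → J; chars MJ.
Square (2°×1°, digits 0–9): 5.25296/2 → 2, 6.35643/1 → 6; chars 26.
Subsquare (5′×2.5′, letters a–x): 1.25296/0.0833333 → 15 → p, 0.35643/0.0416667 → 8 → i; chars pi.
Extended square (30″×15″, digits 0–9): 0.00296/0.00833333 → 0, 0.02310/0.00416667 → 5; chars 05.

MJ26pi05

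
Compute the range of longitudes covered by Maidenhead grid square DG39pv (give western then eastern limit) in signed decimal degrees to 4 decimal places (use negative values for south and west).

Field D=3, G=6: +3·20° lon, +6·10° lat → SW at lon -120°, lat -30°.
Square 3, 9: +3·2° lon, +9·1° lat → SW at lon -114°, lat -21°.
Subsquare p=15, v=21: +15·0.0833333° lon, +21·0.0416667° lat → SW at lon -112.75°, lat -20.125°.
Cell spans 0.0833333° lon × 0.0416667° lat.
west -112.7500, east -112.6667.

-112.7500, -112.6667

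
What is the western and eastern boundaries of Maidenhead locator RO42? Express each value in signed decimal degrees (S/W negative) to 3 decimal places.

Field R=17, O=14: +17·20° lon, +14·10° lat → SW at lon 160°, lat 50°.
Square 4, 2: +4·2° lon, +2·1° lat → SW at lon 168°, lat 52°.
Cell spans 2° lon × 1° lat.
west 168.000, east 170.000.

168.000, 170.000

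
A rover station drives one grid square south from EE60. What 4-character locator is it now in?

Latitude square 0; −1 → -1, wraps to 9, carry into field.
Latitude field E = 4; −1 → 3 = D.
The longitude characters are unchanged.

ED69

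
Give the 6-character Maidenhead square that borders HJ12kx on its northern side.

HJ13ka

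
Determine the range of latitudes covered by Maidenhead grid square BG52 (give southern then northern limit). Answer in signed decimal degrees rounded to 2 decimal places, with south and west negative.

Field B=1, G=6: +1·20° lon, +6·10° lat → SW at lon -160°, lat -30°.
Square 5, 2: +5·2° lon, +2·1° lat → SW at lon -150°, lat -28°.
Cell spans 2° lon × 1° lat.
south -28.00, north -27.00.

-28.00, -27.00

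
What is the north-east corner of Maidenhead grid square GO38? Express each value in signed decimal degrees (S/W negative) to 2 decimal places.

59.00, -52.00

Field G=6, O=14: +6·20° lon, +14·10° lat → SW at lon -60°, lat 50°.
Square 3, 8: +3·2° lon, +8·1° lat → SW at lon -54°, lat 58°.
Cell spans 2° lon × 1° lat. NE corner is SW corner plus one full cell.
latitude 59.00, longitude -52.00.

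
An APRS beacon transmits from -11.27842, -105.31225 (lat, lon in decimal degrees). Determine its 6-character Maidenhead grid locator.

DH78ir

Shift to the Maidenhead origin (180°W, 90°S): lon 74.6877, lat 78.7216.
Field: lon ⌊74.6877/20⌋ = 3 → D; lat ⌊78.7216/10⌋ = 7 → H.
Square: lon ⌊14.6877/2⌋ = 7; lat ⌊8.7216/1⌋ = 8.
Subsquare: lon ⌊0.6877/0.0833333⌋ = 8 → i; lat ⌊0.7216/0.0416667⌋ = 17 → r.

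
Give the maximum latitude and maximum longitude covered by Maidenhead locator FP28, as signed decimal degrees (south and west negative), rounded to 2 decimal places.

Field F=5, P=15: +5·20° lon, +15·10° lat → SW at lon -80°, lat 60°.
Square 2, 8: +2·2° lon, +8·1° lat → SW at lon -76°, lat 68°.
Cell spans 2° lon × 1° lat. NE corner is SW corner plus one full cell.
latitude 69.00, longitude -74.00.

69.00, -74.00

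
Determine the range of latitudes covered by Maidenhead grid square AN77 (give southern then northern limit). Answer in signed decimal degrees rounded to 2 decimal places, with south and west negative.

47.00, 48.00

Field A=0, N=13: +0·20° lon, +13·10° lat → SW at lon -180°, lat 40°.
Square 7, 7: +7·2° lon, +7·1° lat → SW at lon -166°, lat 47°.
Cell spans 2° lon × 1° lat.
south 47.00, north 48.00.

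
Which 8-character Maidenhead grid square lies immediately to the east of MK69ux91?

Longitude extended square 9; +1 → 10, wraps to 0, carry into subsquare.
Longitude subsquare u = 20; +1 → 21 = v.
The latitude characters are unchanged.

MK69vx01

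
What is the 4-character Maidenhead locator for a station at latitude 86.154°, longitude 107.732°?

OR36

Add 180° to longitude and 90° to latitude: 287.73, 176.15.
Field: lon ⌊287.73/20⌋ = 14 → O; lat ⌊176.15/10⌋ = 17 → R.
Square: lon ⌊7.73/2⌋ = 3; lat ⌊6.15/1⌋ = 6.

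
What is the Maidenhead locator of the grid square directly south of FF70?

FE79

Latitude square 0; −1 → -1, wraps to 9, carry into field.
Latitude field F = 5; −1 → 4 = E.
The longitude characters are unchanged.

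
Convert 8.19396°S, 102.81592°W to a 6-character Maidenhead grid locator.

DI81ot

Shift to the Maidenhead origin (180°W, 90°S): lon 77.1841, lat 81.8060.
Field: 77.1841/20 → 3 → D, 81.8060/10 → 8 → I; chars DI.
Square: 17.1841/2 → 8, 1.8060/1 → 1; chars 81.
Subsquare: 1.1841/0.0833333 → 14 → o, 0.8060/0.0416667 → 19 → t; chars ot.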